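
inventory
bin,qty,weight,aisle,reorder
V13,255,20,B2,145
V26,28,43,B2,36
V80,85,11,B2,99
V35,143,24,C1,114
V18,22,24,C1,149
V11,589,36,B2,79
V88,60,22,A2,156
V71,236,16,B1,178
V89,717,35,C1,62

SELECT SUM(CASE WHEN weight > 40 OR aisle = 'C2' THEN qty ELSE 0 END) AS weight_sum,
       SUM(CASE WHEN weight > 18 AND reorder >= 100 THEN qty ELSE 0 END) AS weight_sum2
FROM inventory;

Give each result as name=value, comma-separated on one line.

weight_sum=28, weight_sum2=480

[weight_sum: weight > 40 OR aisle = 'C2']
bin=V13: ✗
bin=V26: ✓ → 28
bin=V80: ✗
bin=V35: ✗
bin=V18: ✗
bin=V11: ✗
bin=V88: ✗
bin=V71: ✗
bin=V89: ✗
weight_sum = 28
—
[weight_sum2: weight > 18 AND reorder >= 100]
bin=V13: ✓ → 255
bin=V26: ✗
bin=V80: ✗
bin=V35: ✓ → 143
bin=V18: ✓ → 22
bin=V11: ✗
bin=V88: ✓ → 60
bin=V71: ✗
bin=V89: ✗
weight_sum2 = 255 + 143 + 22 + 60 = 480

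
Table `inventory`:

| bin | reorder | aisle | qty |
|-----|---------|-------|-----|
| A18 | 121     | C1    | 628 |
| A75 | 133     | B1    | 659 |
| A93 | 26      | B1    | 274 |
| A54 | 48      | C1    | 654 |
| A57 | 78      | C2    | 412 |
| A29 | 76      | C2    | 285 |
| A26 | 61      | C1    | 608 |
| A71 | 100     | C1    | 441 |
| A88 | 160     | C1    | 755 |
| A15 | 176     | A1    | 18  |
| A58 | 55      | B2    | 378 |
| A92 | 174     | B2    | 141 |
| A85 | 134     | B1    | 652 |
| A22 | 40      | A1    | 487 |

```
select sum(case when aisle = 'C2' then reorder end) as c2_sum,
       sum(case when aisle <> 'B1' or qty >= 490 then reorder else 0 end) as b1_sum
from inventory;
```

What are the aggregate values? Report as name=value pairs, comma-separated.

c2_sum=154, b1_sum=1356

[c2_sum: aisle = 'C2']
bin=A18: ✗
bin=A75: ✗
bin=A93: ✗
bin=A54: ✗
bin=A57: ✓ → 78
bin=A29: ✓ → 76
bin=A26: ✗
bin=A71: ✗
bin=A88: ✗
bin=A15: ✗
bin=A58: ✗
bin=A92: ✗
bin=A85: ✗
bin=A22: ✗
c2_sum = 78 + 76 = 154
—
[b1_sum: aisle <> 'B1' or qty >= 490]
bin=A18: ✓ → 121
bin=A75: ✓ → 133
bin=A93: ✗
bin=A54: ✓ → 48
bin=A57: ✓ → 78
bin=A29: ✓ → 76
bin=A26: ✓ → 61
bin=A71: ✓ → 100
bin=A88: ✓ → 160
bin=A15: ✓ → 176
bin=A58: ✓ → 55
bin=A92: ✓ → 174
bin=A85: ✓ → 134
bin=A22: ✓ → 40
b1_sum = 121 + 133 + 48 + 78 + 76 + 61 + 100 + 160 + 176 + 55 + 174 + 134 + 40 = 1356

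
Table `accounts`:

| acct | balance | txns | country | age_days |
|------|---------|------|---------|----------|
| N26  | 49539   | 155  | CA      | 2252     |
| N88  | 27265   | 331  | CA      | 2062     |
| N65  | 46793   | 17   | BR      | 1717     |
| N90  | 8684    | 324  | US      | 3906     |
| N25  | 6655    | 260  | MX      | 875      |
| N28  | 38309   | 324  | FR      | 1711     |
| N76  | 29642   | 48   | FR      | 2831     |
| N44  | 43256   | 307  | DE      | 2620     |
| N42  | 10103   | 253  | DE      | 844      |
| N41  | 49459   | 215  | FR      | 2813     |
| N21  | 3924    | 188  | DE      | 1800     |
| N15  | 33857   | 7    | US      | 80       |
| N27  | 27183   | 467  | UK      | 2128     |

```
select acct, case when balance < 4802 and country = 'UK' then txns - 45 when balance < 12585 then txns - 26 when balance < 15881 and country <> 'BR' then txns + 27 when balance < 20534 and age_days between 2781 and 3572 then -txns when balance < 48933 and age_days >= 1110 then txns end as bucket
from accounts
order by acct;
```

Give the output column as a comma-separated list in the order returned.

acct=N15: (no match → NULL) → NULL
acct=N21: balance < 12585 → 162
acct=N25: balance < 12585 → 234
acct=N26: (no match → NULL) → NULL
acct=N27: balance < 48933 and age_days >= 1110 → 467
acct=N28: balance < 48933 and age_days >= 1110 → 324
acct=N41: (no match → NULL) → NULL
acct=N42: balance < 12585 → 227
acct=N44: balance < 48933 and age_days >= 1110 → 307
acct=N65: balance < 48933 and age_days >= 1110 → 17
acct=N76: balance < 48933 and age_days >= 1110 → 48
acct=N88: balance < 48933 and age_days >= 1110 → 331
acct=N90: balance < 12585 → 298

NULL, 162, 234, NULL, 467, 324, NULL, 227, 307, 17, 48, 331, 298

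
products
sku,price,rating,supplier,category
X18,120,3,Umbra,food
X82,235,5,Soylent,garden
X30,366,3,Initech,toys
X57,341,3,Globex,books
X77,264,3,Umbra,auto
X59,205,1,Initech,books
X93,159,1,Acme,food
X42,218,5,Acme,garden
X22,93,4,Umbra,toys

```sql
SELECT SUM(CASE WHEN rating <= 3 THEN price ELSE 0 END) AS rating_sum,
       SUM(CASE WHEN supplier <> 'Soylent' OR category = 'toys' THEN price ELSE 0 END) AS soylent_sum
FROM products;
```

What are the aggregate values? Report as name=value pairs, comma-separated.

rating_sum=1455, soylent_sum=1766

[rating_sum: rating <= 3]
sku=X18: ✓ → 120
sku=X82: ✗
sku=X30: ✓ → 366
sku=X57: ✓ → 341
sku=X77: ✓ → 264
sku=X59: ✓ → 205
sku=X93: ✓ → 159
sku=X42: ✗
sku=X22: ✗
rating_sum = 120 + 366 + 341 + 264 + 205 + 159 = 1455
—
[soylent_sum: supplier <> 'Soylent' OR category = 'toys']
sku=X18: ✓ → 120
sku=X82: ✗
sku=X30: ✓ → 366
sku=X57: ✓ → 341
sku=X77: ✓ → 264
sku=X59: ✓ → 205
sku=X93: ✓ → 159
sku=X42: ✓ → 218
sku=X22: ✓ → 93
soylent_sum = 120 + 366 + 341 + 264 + 205 + 159 + 218 + 93 = 1766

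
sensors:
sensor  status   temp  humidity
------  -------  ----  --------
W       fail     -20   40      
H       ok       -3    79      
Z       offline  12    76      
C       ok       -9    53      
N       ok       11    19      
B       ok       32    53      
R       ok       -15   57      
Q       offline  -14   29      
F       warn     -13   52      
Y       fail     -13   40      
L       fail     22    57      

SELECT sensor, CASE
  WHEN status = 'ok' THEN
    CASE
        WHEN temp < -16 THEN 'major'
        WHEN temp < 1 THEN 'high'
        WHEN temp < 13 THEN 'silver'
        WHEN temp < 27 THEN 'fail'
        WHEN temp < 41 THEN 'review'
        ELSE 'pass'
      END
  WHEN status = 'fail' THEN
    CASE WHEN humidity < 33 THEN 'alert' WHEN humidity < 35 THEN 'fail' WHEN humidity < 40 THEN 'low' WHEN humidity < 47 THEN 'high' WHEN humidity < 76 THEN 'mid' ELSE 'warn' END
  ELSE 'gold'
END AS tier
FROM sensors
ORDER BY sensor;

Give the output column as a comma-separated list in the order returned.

sensor=B: status='ok' → inner[temp < 41] → review
sensor=C: status='ok' → inner[temp < 1] → high
sensor=F: status='warn' → outer ELSE → gold
sensor=H: status='ok' → inner[temp < 1] → high
sensor=L: status='fail' → inner[humidity < 76] → mid
sensor=N: status='ok' → inner[temp < 13] → silver
sensor=Q: status='offline' → outer ELSE → gold
sensor=R: status='ok' → inner[temp < 1] → high
sensor=W: status='fail' → inner[humidity < 47] → high
sensor=Y: status='fail' → inner[humidity < 47] → high
sensor=Z: status='offline' → outer ELSE → gold

review, high, gold, high, mid, silver, gold, high, high, high, gold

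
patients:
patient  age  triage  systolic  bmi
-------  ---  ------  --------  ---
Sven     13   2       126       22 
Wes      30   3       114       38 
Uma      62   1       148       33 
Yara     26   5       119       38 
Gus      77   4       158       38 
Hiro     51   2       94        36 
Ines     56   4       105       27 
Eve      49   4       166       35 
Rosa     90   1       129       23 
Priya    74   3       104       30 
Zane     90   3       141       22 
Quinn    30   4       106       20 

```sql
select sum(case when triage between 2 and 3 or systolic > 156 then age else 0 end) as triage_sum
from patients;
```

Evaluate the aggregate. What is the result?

384

patient=Sven: ✓ → 13
patient=Wes: ✓ → 30
patient=Uma: ✗
patient=Yara: ✗
patient=Gus: ✓ → 77
patient=Hiro: ✓ → 51
patient=Ines: ✗
patient=Eve: ✓ → 49
patient=Rosa: ✗
patient=Priya: ✓ → 74
patient=Zane: ✓ → 90
patient=Quinn: ✗
triage_sum = 13 + 30 + 77 + 51 + 49 + 74 + 90 = 384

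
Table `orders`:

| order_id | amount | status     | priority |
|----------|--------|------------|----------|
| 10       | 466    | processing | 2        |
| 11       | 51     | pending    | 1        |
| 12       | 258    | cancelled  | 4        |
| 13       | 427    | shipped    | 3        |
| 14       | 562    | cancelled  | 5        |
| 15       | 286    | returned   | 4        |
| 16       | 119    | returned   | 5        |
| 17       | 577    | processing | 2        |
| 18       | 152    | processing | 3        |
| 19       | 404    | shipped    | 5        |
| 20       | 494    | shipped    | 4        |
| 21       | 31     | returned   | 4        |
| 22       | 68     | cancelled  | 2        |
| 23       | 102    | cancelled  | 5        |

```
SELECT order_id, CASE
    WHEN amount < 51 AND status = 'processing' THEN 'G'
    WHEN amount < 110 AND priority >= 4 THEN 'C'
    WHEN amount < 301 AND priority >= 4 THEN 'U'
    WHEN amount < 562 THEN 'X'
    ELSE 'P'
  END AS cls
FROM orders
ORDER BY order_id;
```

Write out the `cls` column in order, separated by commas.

order_id=10: amount < 562 → X
order_id=11: amount < 562 → X
order_id=12: amount < 301 AND priority >= 4 → U
order_id=13: amount < 562 → X
order_id=14: ELSE → P
order_id=15: amount < 301 AND priority >= 4 → U
order_id=16: amount < 301 AND priority >= 4 → U
order_id=17: ELSE → P
order_id=18: amount < 562 → X
order_id=19: amount < 562 → X
order_id=20: amount < 562 → X
order_id=21: amount < 110 AND priority >= 4 → C
order_id=22: amount < 562 → X
order_id=23: amount < 110 AND priority >= 4 → C

X, X, U, X, P, U, U, P, X, X, X, C, X, C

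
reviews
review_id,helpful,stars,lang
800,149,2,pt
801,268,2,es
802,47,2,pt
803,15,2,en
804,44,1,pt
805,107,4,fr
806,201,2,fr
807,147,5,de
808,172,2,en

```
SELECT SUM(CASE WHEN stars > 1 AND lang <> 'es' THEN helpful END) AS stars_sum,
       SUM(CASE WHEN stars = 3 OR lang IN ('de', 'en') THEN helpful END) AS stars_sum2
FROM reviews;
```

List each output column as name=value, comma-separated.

stars_sum=838, stars_sum2=334

[stars_sum: stars > 1 AND lang <> 'es']
review_id=800: ✓ → 149
review_id=801: ✗
review_id=802: ✓ → 47
review_id=803: ✓ → 15
review_id=804: ✗
review_id=805: ✓ → 107
review_id=806: ✓ → 201
review_id=807: ✓ → 147
review_id=808: ✓ → 172
stars_sum = 149 + 47 + 15 + 107 + 201 + 147 + 172 = 838
—
[stars_sum2: stars = 3 OR lang IN ('de', 'en')]
review_id=800: ✗
review_id=801: ✗
review_id=802: ✗
review_id=803: ✓ → 15
review_id=804: ✗
review_id=805: ✗
review_id=806: ✗
review_id=807: ✓ → 147
review_id=808: ✓ → 172
stars_sum2 = 15 + 147 + 172 = 334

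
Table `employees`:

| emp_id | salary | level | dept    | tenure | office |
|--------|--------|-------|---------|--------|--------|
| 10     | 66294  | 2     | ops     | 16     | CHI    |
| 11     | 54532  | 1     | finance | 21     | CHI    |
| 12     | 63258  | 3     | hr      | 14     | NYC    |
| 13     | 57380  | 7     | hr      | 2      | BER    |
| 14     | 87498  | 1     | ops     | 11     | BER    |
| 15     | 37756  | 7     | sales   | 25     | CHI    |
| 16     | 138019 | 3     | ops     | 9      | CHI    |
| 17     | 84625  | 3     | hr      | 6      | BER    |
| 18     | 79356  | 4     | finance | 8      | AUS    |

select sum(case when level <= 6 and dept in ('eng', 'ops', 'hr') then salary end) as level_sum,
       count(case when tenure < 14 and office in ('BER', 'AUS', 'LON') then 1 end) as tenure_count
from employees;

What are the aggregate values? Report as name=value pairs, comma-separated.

level_sum=439694, tenure_count=4

[level_sum: level <= 6 and dept in ('eng', 'ops', 'hr')]
emp_id=10: ✓ → 66294
emp_id=11: ✗
emp_id=12: ✓ → 63258
emp_id=13: ✗
emp_id=14: ✓ → 87498
emp_id=15: ✗
emp_id=16: ✓ → 138019
emp_id=17: ✓ → 84625
emp_id=18: ✗
level_sum = 66294 + 63258 + 87498 + 138019 + 84625 = 439694
—
[tenure_count: tenure < 14 and office in ('BER', 'AUS', 'LON')]
emp_id=10: ✗
emp_id=11: ✗
emp_id=12: ✗
emp_id=13: ✓ → 1
emp_id=14: ✓ → 1
emp_id=15: ✗
emp_id=16: ✗
emp_id=17: ✓ → 1
emp_id=18: ✓ → 1
tenure_count = COUNT(1, 1, 1, 1) = 4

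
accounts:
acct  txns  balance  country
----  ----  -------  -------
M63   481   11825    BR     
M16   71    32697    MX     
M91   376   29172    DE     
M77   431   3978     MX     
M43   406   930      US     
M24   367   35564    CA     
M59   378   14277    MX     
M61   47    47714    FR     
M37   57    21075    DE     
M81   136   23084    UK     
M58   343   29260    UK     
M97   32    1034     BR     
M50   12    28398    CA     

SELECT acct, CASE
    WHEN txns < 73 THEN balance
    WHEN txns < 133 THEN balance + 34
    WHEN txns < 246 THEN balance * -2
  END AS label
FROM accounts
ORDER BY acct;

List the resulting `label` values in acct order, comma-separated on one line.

acct=M16: txns < 73 → 32697
acct=M24: (no match → NULL) → NULL
acct=M37: txns < 73 → 21075
acct=M43: (no match → NULL) → NULL
acct=M50: txns < 73 → 28398
acct=M58: (no match → NULL) → NULL
acct=M59: (no match → NULL) → NULL
acct=M61: txns < 73 → 47714
acct=M63: (no match → NULL) → NULL
acct=M77: (no match → NULL) → NULL
acct=M81: txns < 246 → -46168
acct=M91: (no match → NULL) → NULL
acct=M97: txns < 73 → 1034

32697, NULL, 21075, NULL, 28398, NULL, NULL, 47714, NULL, NULL, -46168, NULL, 1034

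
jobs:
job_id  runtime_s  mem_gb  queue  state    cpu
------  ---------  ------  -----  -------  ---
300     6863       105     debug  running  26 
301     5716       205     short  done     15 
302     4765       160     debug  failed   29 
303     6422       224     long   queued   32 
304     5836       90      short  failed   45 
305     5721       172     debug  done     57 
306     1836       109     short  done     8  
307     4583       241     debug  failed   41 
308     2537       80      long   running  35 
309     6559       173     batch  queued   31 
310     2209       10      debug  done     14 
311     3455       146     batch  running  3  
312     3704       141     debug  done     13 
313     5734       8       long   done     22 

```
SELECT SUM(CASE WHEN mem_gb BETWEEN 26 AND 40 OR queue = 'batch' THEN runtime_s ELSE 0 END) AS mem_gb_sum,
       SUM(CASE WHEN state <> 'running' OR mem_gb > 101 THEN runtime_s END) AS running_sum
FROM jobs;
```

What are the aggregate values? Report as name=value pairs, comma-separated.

mem_gb_sum=10014, running_sum=63403

[mem_gb_sum: mem_gb BETWEEN 26 AND 40 OR queue = 'batch']
job_id=300: ✗
job_id=301: ✗
job_id=302: ✗
job_id=303: ✗
job_id=304: ✗
job_id=305: ✗
job_id=306: ✗
job_id=307: ✗
job_id=308: ✗
job_id=309: ✓ → 6559
job_id=310: ✗
job_id=311: ✓ → 3455
job_id=312: ✗
job_id=313: ✗
mem_gb_sum = 6559 + 3455 = 10014
—
[running_sum: state <> 'running' OR mem_gb > 101]
job_id=300: ✓ → 6863
job_id=301: ✓ → 5716
job_id=302: ✓ → 4765
job_id=303: ✓ → 6422
job_id=304: ✓ → 5836
job_id=305: ✓ → 5721
job_id=306: ✓ → 1836
job_id=307: ✓ → 4583
job_id=308: ✗
job_id=309: ✓ → 6559
job_id=310: ✓ → 2209
job_id=311: ✓ → 3455
job_id=312: ✓ → 3704
job_id=313: ✓ → 5734
running_sum = 6863 + 5716 + 4765 + 6422 + 5836 + 5721 + 1836 + 4583 + 6559 + 2209 + 3455 + 3704 + 5734 = 63403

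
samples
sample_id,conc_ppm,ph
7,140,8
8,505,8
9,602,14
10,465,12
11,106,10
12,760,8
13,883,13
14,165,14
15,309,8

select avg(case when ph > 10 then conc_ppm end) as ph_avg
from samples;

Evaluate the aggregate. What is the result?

sample_id=7: ✗
sample_id=8: ✗
sample_id=9: ✓ → 602
sample_id=10: ✓ → 465
sample_id=11: ✗
sample_id=12: ✗
sample_id=13: ✓ → 883
sample_id=14: ✓ → 165
sample_id=15: ✗
ph_avg = (602 + 465 + 883 + 165) / 4 = 528.75

528.75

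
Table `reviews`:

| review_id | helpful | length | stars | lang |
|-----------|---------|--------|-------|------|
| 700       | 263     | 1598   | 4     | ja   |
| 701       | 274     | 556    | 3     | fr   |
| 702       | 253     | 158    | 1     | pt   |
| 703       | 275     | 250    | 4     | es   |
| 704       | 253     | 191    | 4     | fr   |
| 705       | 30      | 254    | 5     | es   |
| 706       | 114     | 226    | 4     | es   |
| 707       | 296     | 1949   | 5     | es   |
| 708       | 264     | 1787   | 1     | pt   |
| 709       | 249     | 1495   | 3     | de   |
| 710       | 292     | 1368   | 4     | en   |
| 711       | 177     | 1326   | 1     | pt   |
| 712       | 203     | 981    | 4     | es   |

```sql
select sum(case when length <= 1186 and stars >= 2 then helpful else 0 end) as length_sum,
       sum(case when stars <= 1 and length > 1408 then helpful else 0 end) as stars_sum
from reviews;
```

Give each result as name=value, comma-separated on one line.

[length_sum: length <= 1186 and stars >= 2]
review_id=700: ✗
review_id=701: ✓ → 274
review_id=702: ✗
review_id=703: ✓ → 275
review_id=704: ✓ → 253
review_id=705: ✓ → 30
review_id=706: ✓ → 114
review_id=707: ✗
review_id=708: ✗
review_id=709: ✗
review_id=710: ✗
review_id=711: ✗
review_id=712: ✓ → 203
length_sum = 274 + 275 + 253 + 30 + 114 + 203 = 1149
—
[stars_sum: stars <= 1 and length > 1408]
review_id=700: ✗
review_id=701: ✗
review_id=702: ✗
review_id=703: ✗
review_id=704: ✗
review_id=705: ✗
review_id=706: ✗
review_id=707: ✗
review_id=708: ✓ → 264
review_id=709: ✗
review_id=710: ✗
review_id=711: ✗
review_id=712: ✗
stars_sum = 264

length_sum=1149, stars_sum=264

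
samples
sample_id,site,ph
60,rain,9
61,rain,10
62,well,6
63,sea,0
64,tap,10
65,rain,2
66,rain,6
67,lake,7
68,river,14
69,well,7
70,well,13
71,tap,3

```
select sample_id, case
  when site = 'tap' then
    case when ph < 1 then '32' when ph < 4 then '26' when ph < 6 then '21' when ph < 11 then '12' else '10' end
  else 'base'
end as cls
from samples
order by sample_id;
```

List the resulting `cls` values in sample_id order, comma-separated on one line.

base, base, base, base, 12, base, base, base, base, base, base, 26

sample_id=60: site='rain' → outer ELSE → base
sample_id=61: site='rain' → outer ELSE → base
sample_id=62: site='well' → outer ELSE → base
sample_id=63: site='sea' → outer ELSE → base
sample_id=64: site='tap' → inner[ph < 11] → 12
sample_id=65: site='rain' → outer ELSE → base
sample_id=66: site='rain' → outer ELSE → base
sample_id=67: site='lake' → outer ELSE → base
sample_id=68: site='river' → outer ELSE → base
sample_id=69: site='well' → outer ELSE → base
sample_id=70: site='well' → outer ELSE → base
sample_id=71: site='tap' → inner[ph < 4] → 26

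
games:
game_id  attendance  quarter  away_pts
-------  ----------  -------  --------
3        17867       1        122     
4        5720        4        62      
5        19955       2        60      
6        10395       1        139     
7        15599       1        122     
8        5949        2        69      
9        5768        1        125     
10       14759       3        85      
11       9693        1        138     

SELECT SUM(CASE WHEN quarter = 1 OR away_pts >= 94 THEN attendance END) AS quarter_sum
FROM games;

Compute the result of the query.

game_id=3: ✓ → 17867
game_id=4: ✗
game_id=5: ✗
game_id=6: ✓ → 10395
game_id=7: ✓ → 15599
game_id=8: ✗
game_id=9: ✓ → 5768
game_id=10: ✗
game_id=11: ✓ → 9693
quarter_sum = 17867 + 10395 + 15599 + 5768 + 9693 = 59322

59322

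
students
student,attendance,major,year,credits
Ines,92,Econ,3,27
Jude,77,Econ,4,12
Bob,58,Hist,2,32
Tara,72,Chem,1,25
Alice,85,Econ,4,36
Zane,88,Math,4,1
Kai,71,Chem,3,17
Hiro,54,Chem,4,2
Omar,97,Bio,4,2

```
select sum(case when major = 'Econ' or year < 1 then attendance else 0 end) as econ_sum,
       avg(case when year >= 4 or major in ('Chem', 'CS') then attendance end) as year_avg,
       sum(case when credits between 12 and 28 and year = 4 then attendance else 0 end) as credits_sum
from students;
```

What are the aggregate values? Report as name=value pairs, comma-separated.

econ_sum=254, year_avg=77.7142857143, credits_sum=77

[econ_sum: major = 'Econ' or year < 1]
student=Ines: ✓ → 92
student=Jude: ✓ → 77
student=Bob: ✗
student=Tara: ✗
student=Alice: ✓ → 85
student=Zane: ✗
student=Kai: ✗
student=Hiro: ✗
student=Omar: ✗
econ_sum = 92 + 77 + 85 = 254
—
[year_avg: year >= 4 or major in ('Chem', 'CS')]
student=Ines: ✗
student=Jude: ✓ → 77
student=Bob: ✗
student=Tara: ✓ → 72
student=Alice: ✓ → 85
student=Zane: ✓ → 88
student=Kai: ✓ → 71
student=Hiro: ✓ → 54
student=Omar: ✓ → 97
year_avg = (77 + 72 + 85 + 88 + 71 + 54 + 97) / 7 = 77.7142857143
—
[credits_sum: credits between 12 and 28 and year = 4]
student=Ines: ✗
student=Jude: ✓ → 77
student=Bob: ✗
student=Tara: ✗
student=Alice: ✗
student=Zane: ✗
student=Kai: ✗
student=Hiro: ✗
student=Omar: ✗
credits_sum = 77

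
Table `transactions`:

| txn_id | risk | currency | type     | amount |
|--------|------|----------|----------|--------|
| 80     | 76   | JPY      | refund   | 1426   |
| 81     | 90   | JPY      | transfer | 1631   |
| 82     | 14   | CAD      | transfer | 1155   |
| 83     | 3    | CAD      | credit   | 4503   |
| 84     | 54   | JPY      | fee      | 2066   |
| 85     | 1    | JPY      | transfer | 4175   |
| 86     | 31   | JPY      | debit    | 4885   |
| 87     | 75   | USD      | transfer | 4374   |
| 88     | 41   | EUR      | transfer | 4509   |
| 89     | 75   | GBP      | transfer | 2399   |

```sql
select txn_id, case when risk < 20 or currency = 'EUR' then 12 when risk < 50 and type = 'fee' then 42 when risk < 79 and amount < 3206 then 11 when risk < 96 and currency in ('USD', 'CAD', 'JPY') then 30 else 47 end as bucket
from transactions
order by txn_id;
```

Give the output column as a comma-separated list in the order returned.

11, 30, 12, 12, 11, 12, 30, 30, 12, 11

txn_id=80: risk < 79 and amount < 3206 → 11
txn_id=81: risk < 96 and currency in ('USD', 'CAD', 'JPY') → 30
txn_id=82: risk < 20 or currency = 'EUR' → 12
txn_id=83: risk < 20 or currency = 'EUR' → 12
txn_id=84: risk < 79 and amount < 3206 → 11
txn_id=85: risk < 20 or currency = 'EUR' → 12
txn_id=86: risk < 96 and currency in ('USD', 'CAD', 'JPY') → 30
txn_id=87: risk < 96 and currency in ('USD', 'CAD', 'JPY') → 30
txn_id=88: risk < 20 or currency = 'EUR' → 12
txn_id=89: risk < 79 and amount < 3206 → 11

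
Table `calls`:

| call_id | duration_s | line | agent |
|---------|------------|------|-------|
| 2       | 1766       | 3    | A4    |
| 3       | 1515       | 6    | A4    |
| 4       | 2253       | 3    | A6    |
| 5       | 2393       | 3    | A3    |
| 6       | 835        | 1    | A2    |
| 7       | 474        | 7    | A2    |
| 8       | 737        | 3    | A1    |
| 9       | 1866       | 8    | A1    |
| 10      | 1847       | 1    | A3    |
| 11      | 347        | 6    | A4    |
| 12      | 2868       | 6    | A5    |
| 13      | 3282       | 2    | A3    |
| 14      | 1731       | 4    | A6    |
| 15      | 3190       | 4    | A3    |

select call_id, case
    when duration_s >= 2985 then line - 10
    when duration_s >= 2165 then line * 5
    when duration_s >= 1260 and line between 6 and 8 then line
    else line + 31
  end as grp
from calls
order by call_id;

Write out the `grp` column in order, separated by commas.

call_id=2: ELSE → 34
call_id=3: duration_s >= 1260 and line between 6 and 8 → 6
call_id=4: duration_s >= 2165 → 15
call_id=5: duration_s >= 2165 → 15
call_id=6: ELSE → 32
call_id=7: ELSE → 38
call_id=8: ELSE → 34
call_id=9: duration_s >= 1260 and line between 6 and 8 → 8
call_id=10: ELSE → 32
call_id=11: ELSE → 37
call_id=12: duration_s >= 2165 → 30
call_id=13: duration_s >= 2985 → -8
call_id=14: ELSE → 35
call_id=15: duration_s >= 2985 → -6

34, 6, 15, 15, 32, 38, 34, 8, 32, 37, 30, -8, 35, -6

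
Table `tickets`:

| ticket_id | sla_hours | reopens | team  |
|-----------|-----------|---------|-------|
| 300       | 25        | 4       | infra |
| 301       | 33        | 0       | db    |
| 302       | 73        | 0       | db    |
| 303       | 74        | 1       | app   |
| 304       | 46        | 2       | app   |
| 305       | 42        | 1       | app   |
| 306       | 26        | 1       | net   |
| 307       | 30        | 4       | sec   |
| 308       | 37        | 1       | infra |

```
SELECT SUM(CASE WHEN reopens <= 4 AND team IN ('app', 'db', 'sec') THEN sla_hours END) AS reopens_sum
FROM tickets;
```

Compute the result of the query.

ticket_id=300: ✗
ticket_id=301: ✓ → 33
ticket_id=302: ✓ → 73
ticket_id=303: ✓ → 74
ticket_id=304: ✓ → 46
ticket_id=305: ✓ → 42
ticket_id=306: ✗
ticket_id=307: ✓ → 30
ticket_id=308: ✗
reopens_sum = 33 + 73 + 74 + 46 + 42 + 30 = 298

298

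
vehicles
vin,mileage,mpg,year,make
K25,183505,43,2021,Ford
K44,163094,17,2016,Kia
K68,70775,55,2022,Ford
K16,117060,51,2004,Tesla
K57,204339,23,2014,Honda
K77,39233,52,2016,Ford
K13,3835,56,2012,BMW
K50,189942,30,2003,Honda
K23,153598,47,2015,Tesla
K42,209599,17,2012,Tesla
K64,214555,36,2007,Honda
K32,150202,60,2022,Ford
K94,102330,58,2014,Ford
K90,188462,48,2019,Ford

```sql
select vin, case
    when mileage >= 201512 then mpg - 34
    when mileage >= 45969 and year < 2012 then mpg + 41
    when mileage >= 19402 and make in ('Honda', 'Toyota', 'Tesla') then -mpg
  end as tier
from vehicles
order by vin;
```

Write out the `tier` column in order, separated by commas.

vin=K13: (no match → NULL) → NULL
vin=K16: mileage >= 45969 and year < 2012 → 92
vin=K23: mileage >= 19402 and make in ('Honda', 'Toyota', 'Tesla') → -47
vin=K25: (no match → NULL) → NULL
vin=K32: (no match → NULL) → NULL
vin=K42: mileage >= 201512 → -17
vin=K44: (no match → NULL) → NULL
vin=K50: mileage >= 45969 and year < 2012 → 71
vin=K57: mileage >= 201512 → -11
vin=K64: mileage >= 201512 → 2
vin=K68: (no match → NULL) → NULL
vin=K77: (no match → NULL) → NULL
vin=K90: (no match → NULL) → NULL
vin=K94: (no match → NULL) → NULL

NULL, 92, -47, NULL, NULL, -17, NULL, 71, -11, 2, NULL, NULL, NULL, NULL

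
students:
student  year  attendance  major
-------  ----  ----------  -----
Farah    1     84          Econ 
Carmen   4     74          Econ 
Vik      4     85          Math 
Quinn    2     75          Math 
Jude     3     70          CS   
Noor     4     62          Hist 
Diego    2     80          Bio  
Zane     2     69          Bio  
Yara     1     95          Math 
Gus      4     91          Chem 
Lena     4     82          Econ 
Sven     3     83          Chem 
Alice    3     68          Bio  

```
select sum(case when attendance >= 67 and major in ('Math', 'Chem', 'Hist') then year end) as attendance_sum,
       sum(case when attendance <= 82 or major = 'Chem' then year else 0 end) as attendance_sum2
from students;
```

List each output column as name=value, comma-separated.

attendance_sum=14, attendance_sum2=31

[attendance_sum: attendance >= 67 and major in ('Math', 'Chem', 'Hist')]
student=Farah: ✗
student=Carmen: ✗
student=Vik: ✓ → 4
student=Quinn: ✓ → 2
student=Jude: ✗
student=Noor: ✗
student=Diego: ✗
student=Zane: ✗
student=Yara: ✓ → 1
student=Gus: ✓ → 4
student=Lena: ✗
student=Sven: ✓ → 3
student=Alice: ✗
attendance_sum = 4 + 2 + 1 + 4 + 3 = 14
—
[attendance_sum2: attendance <= 82 or major = 'Chem']
student=Farah: ✗
student=Carmen: ✓ → 4
student=Vik: ✗
student=Quinn: ✓ → 2
student=Jude: ✓ → 3
student=Noor: ✓ → 4
student=Diego: ✓ → 2
student=Zane: ✓ → 2
student=Yara: ✗
student=Gus: ✓ → 4
student=Lena: ✓ → 4
student=Sven: ✓ → 3
student=Alice: ✓ → 3
attendance_sum2 = 4 + 2 + 3 + 4 + 2 + 2 + 4 + 4 + 3 + 3 = 31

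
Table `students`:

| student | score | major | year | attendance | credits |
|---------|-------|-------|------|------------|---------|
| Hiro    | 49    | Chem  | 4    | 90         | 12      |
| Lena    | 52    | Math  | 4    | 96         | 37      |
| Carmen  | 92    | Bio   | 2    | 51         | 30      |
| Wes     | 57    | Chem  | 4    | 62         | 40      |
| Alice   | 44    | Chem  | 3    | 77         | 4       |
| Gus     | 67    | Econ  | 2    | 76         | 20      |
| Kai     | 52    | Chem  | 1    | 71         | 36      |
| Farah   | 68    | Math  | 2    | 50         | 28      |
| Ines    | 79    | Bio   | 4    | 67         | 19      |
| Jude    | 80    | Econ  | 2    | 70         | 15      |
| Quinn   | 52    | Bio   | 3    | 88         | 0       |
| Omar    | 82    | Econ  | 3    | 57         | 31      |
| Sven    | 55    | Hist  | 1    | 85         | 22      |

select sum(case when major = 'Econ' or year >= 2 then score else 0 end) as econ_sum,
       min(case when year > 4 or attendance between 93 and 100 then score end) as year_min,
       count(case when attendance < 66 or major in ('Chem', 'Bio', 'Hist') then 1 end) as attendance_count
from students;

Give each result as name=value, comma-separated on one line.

[econ_sum: major = 'Econ' or year >= 2]
student=Hiro: ✓ → 49
student=Lena: ✓ → 52
student=Carmen: ✓ → 92
student=Wes: ✓ → 57
student=Alice: ✓ → 44
student=Gus: ✓ → 67
student=Kai: ✗
student=Farah: ✓ → 68
student=Ines: ✓ → 79
student=Jude: ✓ → 80
student=Quinn: ✓ → 52
student=Omar: ✓ → 82
student=Sven: ✗
econ_sum = 49 + 52 + 92 + 57 + 44 + 67 + 68 + 79 + 80 + 52 + 82 = 722
—
[year_min: year > 4 or attendance between 93 and 100]
student=Hiro: ✗
student=Lena: ✓ → 52
student=Carmen: ✗
student=Wes: ✗
student=Alice: ✗
student=Gus: ✗
student=Kai: ✗
student=Farah: ✗
student=Ines: ✗
student=Jude: ✗
student=Quinn: ✗
student=Omar: ✗
student=Sven: ✗
year_min = MIN(52) = 52
—
[attendance_count: attendance < 66 or major in ('Chem', 'Bio', 'Hist')]
student=Hiro: ✓ → 1
student=Lena: ✗
student=Carmen: ✓ → 1
student=Wes: ✓ → 1
student=Alice: ✓ → 1
student=Gus: ✗
student=Kai: ✓ → 1
student=Farah: ✓ → 1
student=Ines: ✓ → 1
student=Jude: ✗
student=Quinn: ✓ → 1
student=Omar: ✓ → 1
student=Sven: ✓ → 1
attendance_count = COUNT(1, 1, 1, 1, 1, 1, 1, 1, 1, 1) = 10

econ_sum=722, year_min=52, attendance_count=10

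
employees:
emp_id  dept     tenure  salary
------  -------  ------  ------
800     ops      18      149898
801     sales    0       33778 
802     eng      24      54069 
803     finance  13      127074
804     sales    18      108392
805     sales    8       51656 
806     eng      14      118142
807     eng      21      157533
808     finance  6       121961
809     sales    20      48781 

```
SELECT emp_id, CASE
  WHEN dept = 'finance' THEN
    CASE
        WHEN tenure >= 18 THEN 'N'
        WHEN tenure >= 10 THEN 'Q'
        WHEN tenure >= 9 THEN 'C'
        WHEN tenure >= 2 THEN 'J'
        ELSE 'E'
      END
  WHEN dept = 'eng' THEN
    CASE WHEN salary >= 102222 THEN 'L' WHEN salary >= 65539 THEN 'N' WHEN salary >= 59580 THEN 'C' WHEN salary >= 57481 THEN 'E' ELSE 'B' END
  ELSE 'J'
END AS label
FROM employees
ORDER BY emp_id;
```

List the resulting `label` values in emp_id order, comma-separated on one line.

J, J, B, Q, J, J, L, L, J, J

emp_id=800: dept='ops' → outer ELSE → J
emp_id=801: dept='sales' → outer ELSE → J
emp_id=802: dept='eng' → inner[ELSE] → B
emp_id=803: dept='finance' → inner[tenure >= 10] → Q
emp_id=804: dept='sales' → outer ELSE → J
emp_id=805: dept='sales' → outer ELSE → J
emp_id=806: dept='eng' → inner[salary >= 102222] → L
emp_id=807: dept='eng' → inner[salary >= 102222] → L
emp_id=808: dept='finance' → inner[tenure >= 2] → J
emp_id=809: dept='sales' → outer ELSE → J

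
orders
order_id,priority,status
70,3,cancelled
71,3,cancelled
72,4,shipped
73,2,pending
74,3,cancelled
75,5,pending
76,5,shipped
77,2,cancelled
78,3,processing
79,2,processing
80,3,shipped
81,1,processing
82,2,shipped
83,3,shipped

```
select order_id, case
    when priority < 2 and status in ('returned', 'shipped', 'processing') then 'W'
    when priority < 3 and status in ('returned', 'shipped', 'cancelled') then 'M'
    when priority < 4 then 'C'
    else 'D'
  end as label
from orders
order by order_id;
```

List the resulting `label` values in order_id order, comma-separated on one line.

C, C, D, C, C, D, D, M, C, C, C, W, M, C

order_id=70: priority < 4 → C
order_id=71: priority < 4 → C
order_id=72: ELSE → D
order_id=73: priority < 4 → C
order_id=74: priority < 4 → C
order_id=75: ELSE → D
order_id=76: ELSE → D
order_id=77: priority < 3 and status in ('returned', 'shipped', 'cancelled') → M
order_id=78: priority < 4 → C
order_id=79: priority < 4 → C
order_id=80: priority < 4 → C
order_id=81: priority < 2 and status in ('returned', 'shipped', 'processing') → W
order_id=82: priority < 3 and status in ('returned', 'shipped', 'cancelled') → M
order_id=83: priority < 4 → C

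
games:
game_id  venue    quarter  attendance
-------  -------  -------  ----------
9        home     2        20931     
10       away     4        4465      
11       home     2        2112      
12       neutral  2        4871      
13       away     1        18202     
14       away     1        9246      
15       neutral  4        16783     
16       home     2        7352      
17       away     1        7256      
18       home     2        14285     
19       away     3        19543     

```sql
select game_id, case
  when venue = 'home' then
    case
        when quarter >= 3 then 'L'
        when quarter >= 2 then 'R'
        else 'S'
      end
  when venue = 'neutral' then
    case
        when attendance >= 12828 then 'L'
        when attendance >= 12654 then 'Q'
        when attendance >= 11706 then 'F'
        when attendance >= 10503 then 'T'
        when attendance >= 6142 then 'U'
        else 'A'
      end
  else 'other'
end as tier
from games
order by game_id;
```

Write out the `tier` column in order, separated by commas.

R, other, R, A, other, other, L, R, other, R, other

game_id=9: venue='home' → inner[quarter >= 2] → R
game_id=10: venue='away' → outer ELSE → other
game_id=11: venue='home' → inner[quarter >= 2] → R
game_id=12: venue='neutral' → inner[ELSE] → A
game_id=13: venue='away' → outer ELSE → other
game_id=14: venue='away' → outer ELSE → other
game_id=15: venue='neutral' → inner[attendance >= 12828] → L
game_id=16: venue='home' → inner[quarter >= 2] → R
game_id=17: venue='away' → outer ELSE → other
game_id=18: venue='home' → inner[quarter >= 2] → R
game_id=19: venue='away' → outer ELSE → other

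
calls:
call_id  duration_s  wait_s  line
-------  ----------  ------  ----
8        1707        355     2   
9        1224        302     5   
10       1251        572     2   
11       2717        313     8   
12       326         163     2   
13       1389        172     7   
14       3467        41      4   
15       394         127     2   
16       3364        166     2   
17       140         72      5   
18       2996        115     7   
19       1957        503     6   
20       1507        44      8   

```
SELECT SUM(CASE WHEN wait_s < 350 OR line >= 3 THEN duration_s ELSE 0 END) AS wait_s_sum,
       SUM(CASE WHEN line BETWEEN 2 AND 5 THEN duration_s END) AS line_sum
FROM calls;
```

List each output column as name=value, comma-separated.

[wait_s_sum: wait_s < 350 OR line >= 3]
call_id=8: ✗
call_id=9: ✓ → 1224
call_id=10: ✗
call_id=11: ✓ → 2717
call_id=12: ✓ → 326
call_id=13: ✓ → 1389
call_id=14: ✓ → 3467
call_id=15: ✓ → 394
call_id=16: ✓ → 3364
call_id=17: ✓ → 140
call_id=18: ✓ → 2996
call_id=19: ✓ → 1957
call_id=20: ✓ → 1507
wait_s_sum = 1224 + 2717 + 326 + 1389 + 3467 + 394 + 3364 + 140 + 2996 + 1957 + 1507 = 19481
—
[line_sum: line BETWEEN 2 AND 5]
call_id=8: ✓ → 1707
call_id=9: ✓ → 1224
call_id=10: ✓ → 1251
call_id=11: ✗
call_id=12: ✓ → 326
call_id=13: ✗
call_id=14: ✓ → 3467
call_id=15: ✓ → 394
call_id=16: ✓ → 3364
call_id=17: ✓ → 140
call_id=18: ✗
call_id=19: ✗
call_id=20: ✗
line_sum = 1707 + 1224 + 1251 + 326 + 3467 + 394 + 3364 + 140 = 11873

wait_s_sum=19481, line_sum=11873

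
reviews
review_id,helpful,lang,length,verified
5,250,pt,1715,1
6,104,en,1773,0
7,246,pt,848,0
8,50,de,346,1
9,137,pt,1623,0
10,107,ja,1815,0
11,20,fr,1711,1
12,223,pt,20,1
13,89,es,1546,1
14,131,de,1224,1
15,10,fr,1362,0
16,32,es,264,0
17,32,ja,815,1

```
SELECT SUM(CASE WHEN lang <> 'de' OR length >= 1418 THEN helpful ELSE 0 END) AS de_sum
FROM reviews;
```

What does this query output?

1250

review_id=5: ✓ → 250
review_id=6: ✓ → 104
review_id=7: ✓ → 246
review_id=8: ✗
review_id=9: ✓ → 137
review_id=10: ✓ → 107
review_id=11: ✓ → 20
review_id=12: ✓ → 223
review_id=13: ✓ → 89
review_id=14: ✗
review_id=15: ✓ → 10
review_id=16: ✓ → 32
review_id=17: ✓ → 32
de_sum = 250 + 104 + 246 + 137 + 107 + 20 + 223 + 89 + 10 + 32 + 32 = 1250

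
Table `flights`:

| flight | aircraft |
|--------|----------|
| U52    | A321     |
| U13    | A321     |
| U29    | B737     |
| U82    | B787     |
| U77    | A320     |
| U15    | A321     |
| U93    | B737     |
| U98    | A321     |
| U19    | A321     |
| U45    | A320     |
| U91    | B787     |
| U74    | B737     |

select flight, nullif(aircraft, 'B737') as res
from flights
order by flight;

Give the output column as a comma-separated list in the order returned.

A321, A321, A321, NULL, A320, A321, NULL, A320, B787, B787, NULL, A321

flight=U13: aircraft=A321 vs B737: differ → A321
flight=U15: aircraft=A321 vs B737: differ → A321
flight=U19: aircraft=A321 vs B737: differ → A321
flight=U29: aircraft=B737 vs B737: equal → NULL
flight=U45: aircraft=A320 vs B737: differ → A320
flight=U52: aircraft=A321 vs B737: differ → A321
flight=U74: aircraft=B737 vs B737: equal → NULL
flight=U77: aircraft=A320 vs B737: differ → A320
flight=U82: aircraft=B787 vs B737: differ → B787
flight=U91: aircraft=B787 vs B737: differ → B787
flight=U93: aircraft=B737 vs B737: equal → NULL
flight=U98: aircraft=A321 vs B737: differ → A321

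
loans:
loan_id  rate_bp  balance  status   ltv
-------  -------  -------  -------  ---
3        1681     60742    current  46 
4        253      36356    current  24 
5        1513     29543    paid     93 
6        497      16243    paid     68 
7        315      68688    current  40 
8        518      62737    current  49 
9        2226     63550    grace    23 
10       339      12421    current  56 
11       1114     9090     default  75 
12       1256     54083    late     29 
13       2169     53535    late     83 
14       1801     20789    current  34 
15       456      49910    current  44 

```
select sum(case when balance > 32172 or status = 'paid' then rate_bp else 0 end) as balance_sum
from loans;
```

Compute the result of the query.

10884

loan_id=3: ✓ → 1681
loan_id=4: ✓ → 253
loan_id=5: ✓ → 1513
loan_id=6: ✓ → 497
loan_id=7: ✓ → 315
loan_id=8: ✓ → 518
loan_id=9: ✓ → 2226
loan_id=10: ✗
loan_id=11: ✗
loan_id=12: ✓ → 1256
loan_id=13: ✓ → 2169
loan_id=14: ✗
loan_id=15: ✓ → 456
balance_sum = 1681 + 253 + 1513 + 497 + 315 + 518 + 2226 + 1256 + 2169 + 456 = 10884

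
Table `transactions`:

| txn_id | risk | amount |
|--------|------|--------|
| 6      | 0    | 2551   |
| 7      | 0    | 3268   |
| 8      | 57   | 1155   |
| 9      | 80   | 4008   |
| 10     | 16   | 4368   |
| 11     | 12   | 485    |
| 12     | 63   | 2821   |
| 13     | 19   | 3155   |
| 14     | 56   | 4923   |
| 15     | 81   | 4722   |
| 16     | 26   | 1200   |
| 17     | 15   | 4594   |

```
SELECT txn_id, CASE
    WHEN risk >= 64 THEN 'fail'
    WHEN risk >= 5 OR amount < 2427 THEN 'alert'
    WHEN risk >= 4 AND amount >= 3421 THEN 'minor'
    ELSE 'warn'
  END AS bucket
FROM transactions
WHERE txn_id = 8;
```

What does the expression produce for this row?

txn_id = 8: risk=57, amount=1155.
risk >= 64 → false
risk >= 5 OR amount < 2427 → true → alert

alert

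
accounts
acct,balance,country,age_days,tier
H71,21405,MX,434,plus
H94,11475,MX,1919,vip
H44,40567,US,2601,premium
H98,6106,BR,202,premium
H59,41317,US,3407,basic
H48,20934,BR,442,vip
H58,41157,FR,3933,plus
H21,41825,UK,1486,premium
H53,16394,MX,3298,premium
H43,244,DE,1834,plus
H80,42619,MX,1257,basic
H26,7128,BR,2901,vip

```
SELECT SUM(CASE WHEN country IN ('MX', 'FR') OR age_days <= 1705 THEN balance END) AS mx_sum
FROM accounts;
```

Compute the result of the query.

acct=H71: ✓ → 21405
acct=H94: ✓ → 11475
acct=H44: ✗
acct=H98: ✓ → 6106
acct=H59: ✗
acct=H48: ✓ → 20934
acct=H58: ✓ → 41157
acct=H21: ✓ → 41825
acct=H53: ✓ → 16394
acct=H43: ✗
acct=H80: ✓ → 42619
acct=H26: ✗
mx_sum = 21405 + 11475 + 6106 + 20934 + 41157 + 41825 + 16394 + 42619 = 201915

201915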